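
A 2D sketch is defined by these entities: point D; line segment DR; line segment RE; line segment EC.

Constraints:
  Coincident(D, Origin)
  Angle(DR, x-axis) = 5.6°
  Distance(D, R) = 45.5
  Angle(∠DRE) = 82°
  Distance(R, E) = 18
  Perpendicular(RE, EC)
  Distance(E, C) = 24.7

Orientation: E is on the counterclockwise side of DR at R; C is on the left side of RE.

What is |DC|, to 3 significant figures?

23.5

D is at the origin; DR runs at 5.6° with length 45.5, so R = 45.5·(cos 5.6°, sin 5.6°) = (45.3, 4.44). ∠DRE = 82.0°, so RE runs at 5.6° + (180° − 82.0°) = 104° from the x-axis; with |RE| = 18.0, E = R + 18.0·(cos 104°, sin 104°) = (41.1, 21.9). RE ⟂ EC; with |EC| = 24.7 on the left of RE, C = E + 24.7·(-0.972, -0.235) = (17.0, 16.1). Then |DC| = |C − D| = 23.5.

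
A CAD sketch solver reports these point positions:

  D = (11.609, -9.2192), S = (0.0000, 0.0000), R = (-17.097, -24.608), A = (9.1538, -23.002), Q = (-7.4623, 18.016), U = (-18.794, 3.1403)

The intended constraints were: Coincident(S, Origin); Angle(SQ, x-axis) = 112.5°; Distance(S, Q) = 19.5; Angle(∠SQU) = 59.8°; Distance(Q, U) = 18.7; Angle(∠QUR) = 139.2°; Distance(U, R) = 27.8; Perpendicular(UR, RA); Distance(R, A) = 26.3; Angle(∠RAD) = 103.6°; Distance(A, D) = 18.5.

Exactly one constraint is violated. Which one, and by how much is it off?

Distance(A, D) = 18.5 — off by 4.50.

S = (0.00, 0.00) ✓; SQ at 112.5° ✓; |SQ| = 19.50 ✓; ∠SQU = 59.80° ✓; |QU| = 18.70 ✓; ∠QUR = 139.2° ✓; |UR| = 27.80 ✓; ∠(UR, RA) = 90.00° ✓; |RA| = 26.30 ✓; ∠RAD = 103.6° ✓; |AD| = 14.00 ✗.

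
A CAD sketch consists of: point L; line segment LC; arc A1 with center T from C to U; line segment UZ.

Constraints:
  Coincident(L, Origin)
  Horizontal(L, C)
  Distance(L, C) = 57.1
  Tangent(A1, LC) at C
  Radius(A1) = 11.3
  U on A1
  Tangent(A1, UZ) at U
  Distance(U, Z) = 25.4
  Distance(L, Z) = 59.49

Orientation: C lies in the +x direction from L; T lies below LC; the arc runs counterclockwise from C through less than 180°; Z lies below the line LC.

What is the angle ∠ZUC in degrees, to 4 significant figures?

134.1°

L is at the origin; L and C share the same y with |LC| = 57.1 and C on the +x side, so C = (57.10, 0.000). Tangency of A1 to LC means the radius TC is perpendicular to LC, so T = C + (0, -11.3) = (57.10, -11.30). Since TU ⟂ UZ (tangency), |TZ| = √(11.3² + 25.4²) = 27.80 regardless of where U sits on A1. So Z lies on both circle(L, 59.49) and circle(T, 27.80); the below-LC intersection is Z = (46.56, -37.03). U is the foot of the tangent from Z: U = (45.81, -11.64).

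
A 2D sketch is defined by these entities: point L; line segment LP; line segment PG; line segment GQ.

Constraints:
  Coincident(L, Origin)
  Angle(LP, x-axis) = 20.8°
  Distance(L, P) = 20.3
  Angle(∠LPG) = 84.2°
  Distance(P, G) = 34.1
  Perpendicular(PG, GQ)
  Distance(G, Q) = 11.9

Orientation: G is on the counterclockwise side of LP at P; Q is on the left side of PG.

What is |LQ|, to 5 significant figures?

33.105

∠LPG = 84.2°, so PG runs at 20.8° + (180° − 84.2°) = 116.60° from the x-axis; with |PG| = 34.1, G = P + 34.1·(cos 116.60°, sin 116.60°) = (3.7084, 37.699). The perpendicularity gives GQ at right angles to PG; with |GQ| = 11.9 on the left of PG, Q = G + 11.9·(-0.89415, -0.44776) = (-6.9321, 32.371). Then |LQ| = |Q − L| = 33.105.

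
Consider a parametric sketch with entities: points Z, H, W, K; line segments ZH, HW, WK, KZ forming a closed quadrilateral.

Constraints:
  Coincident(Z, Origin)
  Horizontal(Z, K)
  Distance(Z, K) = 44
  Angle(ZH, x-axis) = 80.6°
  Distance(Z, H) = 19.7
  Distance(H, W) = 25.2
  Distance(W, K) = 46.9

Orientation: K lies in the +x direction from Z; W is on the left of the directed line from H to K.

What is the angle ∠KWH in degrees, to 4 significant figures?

70.38°

Checks: |HW| = 25.20 ✓; |WK| = 46.90 ✓.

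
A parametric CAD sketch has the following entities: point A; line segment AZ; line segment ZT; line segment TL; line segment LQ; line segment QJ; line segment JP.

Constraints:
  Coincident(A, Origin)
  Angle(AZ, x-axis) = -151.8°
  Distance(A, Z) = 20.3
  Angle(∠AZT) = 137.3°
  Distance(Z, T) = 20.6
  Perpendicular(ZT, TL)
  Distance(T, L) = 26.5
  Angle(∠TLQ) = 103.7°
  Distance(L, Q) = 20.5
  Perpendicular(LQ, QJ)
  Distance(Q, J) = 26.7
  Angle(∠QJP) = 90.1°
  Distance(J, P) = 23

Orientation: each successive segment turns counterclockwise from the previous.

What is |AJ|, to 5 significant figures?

12.484

∠TLQ = 103.7° gives LQ at 57.200° from the x-axis; with |LQ| = 20.5, Q = (11.515, -20.498). LQ is perpendicular to QJ, so QJ runs at 147.20°; with |QJ| = 26.7, J = (-10.928, -6.0348). Then |AJ| = |J − A| = 12.484.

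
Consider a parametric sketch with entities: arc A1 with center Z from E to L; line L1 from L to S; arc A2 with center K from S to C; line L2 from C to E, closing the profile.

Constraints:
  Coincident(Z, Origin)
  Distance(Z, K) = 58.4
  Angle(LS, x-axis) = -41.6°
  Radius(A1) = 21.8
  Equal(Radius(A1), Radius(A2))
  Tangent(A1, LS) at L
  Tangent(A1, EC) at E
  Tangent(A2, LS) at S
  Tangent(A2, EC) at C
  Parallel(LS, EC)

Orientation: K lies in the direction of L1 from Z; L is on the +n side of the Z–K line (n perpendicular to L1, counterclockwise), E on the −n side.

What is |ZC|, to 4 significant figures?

62.34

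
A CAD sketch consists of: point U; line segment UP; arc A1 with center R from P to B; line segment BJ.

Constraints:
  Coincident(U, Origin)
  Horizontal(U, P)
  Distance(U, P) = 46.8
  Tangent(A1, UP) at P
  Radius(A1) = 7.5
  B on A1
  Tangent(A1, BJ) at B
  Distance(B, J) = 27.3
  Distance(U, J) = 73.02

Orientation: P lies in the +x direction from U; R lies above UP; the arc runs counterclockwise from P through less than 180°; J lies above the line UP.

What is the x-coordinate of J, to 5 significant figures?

68.237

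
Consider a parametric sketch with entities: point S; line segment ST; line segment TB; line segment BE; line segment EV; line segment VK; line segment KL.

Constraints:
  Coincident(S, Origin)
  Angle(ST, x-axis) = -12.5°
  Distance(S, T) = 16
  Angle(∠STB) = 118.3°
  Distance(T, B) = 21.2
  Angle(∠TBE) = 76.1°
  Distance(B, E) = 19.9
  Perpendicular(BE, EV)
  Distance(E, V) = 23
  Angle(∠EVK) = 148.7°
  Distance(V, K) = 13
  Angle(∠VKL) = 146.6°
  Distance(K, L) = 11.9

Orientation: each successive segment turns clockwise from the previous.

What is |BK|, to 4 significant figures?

36.55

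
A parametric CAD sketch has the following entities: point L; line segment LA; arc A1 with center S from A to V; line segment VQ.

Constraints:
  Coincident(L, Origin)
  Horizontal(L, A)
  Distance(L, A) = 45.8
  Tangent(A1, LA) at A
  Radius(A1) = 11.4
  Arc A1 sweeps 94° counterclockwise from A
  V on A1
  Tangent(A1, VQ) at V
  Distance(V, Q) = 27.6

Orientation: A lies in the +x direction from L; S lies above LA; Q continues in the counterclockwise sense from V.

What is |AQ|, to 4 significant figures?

40.84

On A1, A sits at bearing -90° from S; a 94° counterclockwise sweep puts V at bearing 4°, so V = S + 11.4·(cos 4°, sin 4°) = (57.17, 12.20). Tangency of A1 to VQ means the radius SV is perpendicular to VQ, so VQ runs along (−sin 4°, cos 4°); with |VQ| = 27.6, Q = (55.25, 39.73). Then |AQ| = |Q − A| = 40.84.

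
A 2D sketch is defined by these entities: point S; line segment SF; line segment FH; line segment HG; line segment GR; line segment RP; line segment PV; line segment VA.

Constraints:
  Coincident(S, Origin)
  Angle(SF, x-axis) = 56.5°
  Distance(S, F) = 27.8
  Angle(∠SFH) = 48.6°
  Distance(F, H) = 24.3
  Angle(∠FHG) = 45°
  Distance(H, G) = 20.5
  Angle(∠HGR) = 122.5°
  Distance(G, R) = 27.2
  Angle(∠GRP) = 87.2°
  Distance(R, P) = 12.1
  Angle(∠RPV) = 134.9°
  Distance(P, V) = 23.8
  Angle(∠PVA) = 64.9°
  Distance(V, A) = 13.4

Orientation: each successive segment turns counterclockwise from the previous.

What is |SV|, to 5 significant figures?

37.403

S is at the origin; SF runs at 56.5° with length 27.8, so F = (15.344, 23.182). ∠SFH = 48.6° gives FH at -172.10° from the x-axis; with |FH| = 24.3, H = (-8.7255, 19.842). ∠FHG = 45.0° gives HG at -37.100° from the x-axis; with |HG| = 20.5, G = (7.6249, 7.4764). ∠HGR = 122.5° gives GR at 20.400° from the x-axis; with |GR| = 27.2, R = (33.119, 16.958). ∠GRP = 87.2° gives RP at 113.20° from the x-axis; with |RP| = 12.1, P = (28.352, 28.079). ∠RPV = 134.9° gives PV at 158.30° from the x-axis; with |PV| = 23.8, V = (6.2390, 36.879). Then |SV| = |V − S| = 37.403.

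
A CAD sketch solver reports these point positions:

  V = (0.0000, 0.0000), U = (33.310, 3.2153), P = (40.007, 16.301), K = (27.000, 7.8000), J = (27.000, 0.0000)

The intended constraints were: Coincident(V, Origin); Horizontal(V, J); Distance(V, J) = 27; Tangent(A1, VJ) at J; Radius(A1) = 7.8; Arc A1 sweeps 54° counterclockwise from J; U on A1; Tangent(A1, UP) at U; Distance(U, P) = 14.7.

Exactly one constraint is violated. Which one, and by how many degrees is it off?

Tangent(A1, UP) at U — off by 8.90°.

V = (0.00, 0.00) ✓; V.y = 0.00, J.y = 0.00 ✓; |VJ| = 27.00 ✓; ∠(KJ, JV) = 90.00° ✓; |KJ| = 7.800 ✓; bearing(K→U) − bearing(K→J) = 54.00° ✓; |KU| = 7.800 ✓; ∠(KU, UP) = 81.10° ✗; |UP| = 14.70 ✓.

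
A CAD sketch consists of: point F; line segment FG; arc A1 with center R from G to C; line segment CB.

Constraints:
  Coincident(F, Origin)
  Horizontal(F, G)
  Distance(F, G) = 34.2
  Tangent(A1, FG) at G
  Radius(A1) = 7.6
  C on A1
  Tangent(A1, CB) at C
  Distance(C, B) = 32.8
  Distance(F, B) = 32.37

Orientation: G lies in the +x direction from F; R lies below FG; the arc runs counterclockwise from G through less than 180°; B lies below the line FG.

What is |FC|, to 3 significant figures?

28.1

Checks: F = (0.00, 0.00) ✓; |RC| = 7.600 ✓; ∠(RC, CB) = 90.00° ✓; |CB| = 32.80 ✓; |FB| = 32.37 ✓.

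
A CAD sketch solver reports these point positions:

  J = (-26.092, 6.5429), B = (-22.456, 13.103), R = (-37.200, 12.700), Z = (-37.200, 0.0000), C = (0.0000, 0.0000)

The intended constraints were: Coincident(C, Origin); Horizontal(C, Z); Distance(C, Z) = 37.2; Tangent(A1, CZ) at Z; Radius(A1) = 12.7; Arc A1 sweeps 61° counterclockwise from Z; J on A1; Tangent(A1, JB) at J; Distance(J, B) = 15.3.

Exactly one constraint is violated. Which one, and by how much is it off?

Distance(J, B) = 15.3 — off by 7.80.

C = (0.00, 0.00) ✓; C.y = 0.00, Z.y = 0.00 ✓; |CZ| = 37.20 ✓; ∠(RZ, ZC) = 90.00° ✓; |RZ| = 12.70 ✓; bearing(R→J) − bearing(R→Z) = 61.00° ✓; |RJ| = 12.70 ✓; ∠(RJ, JB) = 90.00° ✓; |JB| = 7.500 ✗.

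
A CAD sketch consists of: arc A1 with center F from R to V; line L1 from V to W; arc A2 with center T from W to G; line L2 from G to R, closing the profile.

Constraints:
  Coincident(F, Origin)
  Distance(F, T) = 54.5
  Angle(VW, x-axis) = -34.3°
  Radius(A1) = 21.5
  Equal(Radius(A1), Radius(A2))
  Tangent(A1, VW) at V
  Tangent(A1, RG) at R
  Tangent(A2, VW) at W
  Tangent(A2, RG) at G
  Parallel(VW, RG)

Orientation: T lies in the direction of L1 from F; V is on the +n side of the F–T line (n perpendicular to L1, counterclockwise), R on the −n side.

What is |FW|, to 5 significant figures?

58.588

The slot axis is L1's direction at -34.3°, so u = (cos -34.3°, sin -34.3°) = (0.82610, -0.56353) and n = (−sin -34.3°, cos -34.3°) = (0.56353, 0.82610). F is at the origin and T lies 54.5 along u from F, so T = 54.5·u = (45.022, -30.712). Tangency of A1 to both parallel lines with radius 21.5 puts V and R at F ± 21.5·n: V = (12.116, 17.761), R = (-12.116, -17.761). Equal radii place W and G the same way about T: W = T + 21.5·n = (57.138, -12.951), G = T − 21.5·n = (32.907, -48.473). Then |FW| = |W − F| = 58.588.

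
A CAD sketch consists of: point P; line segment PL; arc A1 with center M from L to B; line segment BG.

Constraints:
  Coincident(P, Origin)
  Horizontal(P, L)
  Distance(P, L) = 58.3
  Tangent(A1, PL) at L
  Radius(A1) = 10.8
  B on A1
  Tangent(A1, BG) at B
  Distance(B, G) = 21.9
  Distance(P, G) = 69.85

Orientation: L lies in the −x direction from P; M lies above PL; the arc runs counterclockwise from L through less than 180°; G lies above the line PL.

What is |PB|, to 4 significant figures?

51.72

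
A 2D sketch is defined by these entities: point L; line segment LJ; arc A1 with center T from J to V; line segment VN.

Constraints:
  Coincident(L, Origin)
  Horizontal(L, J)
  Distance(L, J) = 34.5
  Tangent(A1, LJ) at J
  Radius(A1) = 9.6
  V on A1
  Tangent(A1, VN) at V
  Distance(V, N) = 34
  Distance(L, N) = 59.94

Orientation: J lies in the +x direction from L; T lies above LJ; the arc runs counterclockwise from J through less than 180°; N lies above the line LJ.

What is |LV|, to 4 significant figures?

45.32

Checks: |TV| = 9.600 ✓; ∠(TV, VN) = 90.00° ✓; |VN| = 34.00 ✓; |LN| = 59.94 ✓.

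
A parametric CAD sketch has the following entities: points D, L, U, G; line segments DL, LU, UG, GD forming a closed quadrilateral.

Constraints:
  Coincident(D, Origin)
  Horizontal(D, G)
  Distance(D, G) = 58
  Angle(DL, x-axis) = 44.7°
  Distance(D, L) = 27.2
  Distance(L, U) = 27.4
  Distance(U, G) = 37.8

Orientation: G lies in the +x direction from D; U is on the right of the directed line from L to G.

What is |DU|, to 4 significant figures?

22.64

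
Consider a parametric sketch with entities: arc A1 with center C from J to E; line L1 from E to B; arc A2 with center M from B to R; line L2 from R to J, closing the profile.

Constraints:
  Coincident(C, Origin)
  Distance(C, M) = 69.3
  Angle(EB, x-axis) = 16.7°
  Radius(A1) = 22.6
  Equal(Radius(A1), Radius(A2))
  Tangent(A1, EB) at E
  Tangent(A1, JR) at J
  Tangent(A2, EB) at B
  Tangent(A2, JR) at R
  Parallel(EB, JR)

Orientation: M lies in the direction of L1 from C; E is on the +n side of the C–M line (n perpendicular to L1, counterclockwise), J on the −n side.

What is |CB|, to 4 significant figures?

72.89

The slot axis is L1's direction at 16.7°, so u = (cos 16.7°, sin 16.7°) = (0.9578, 0.2874) and n = (−sin 16.7°, cos 16.7°) = (-0.2874, 0.9578). C is at the origin and M lies 69.3 along u from C, so M = 69.3·u = (66.38, 19.91). Tangency of A1 to both parallel lines with radius 22.6 puts E and J at C ± 22.6·n: E = (-6.494, 21.65), J = (6.494, -21.65). Equal radii place B and R the same way about M: B = M + 22.6·n = (59.88, 41.56), R = M − 22.6·n = (72.87, -1.733). Then |CB| = |B − C| = 72.89.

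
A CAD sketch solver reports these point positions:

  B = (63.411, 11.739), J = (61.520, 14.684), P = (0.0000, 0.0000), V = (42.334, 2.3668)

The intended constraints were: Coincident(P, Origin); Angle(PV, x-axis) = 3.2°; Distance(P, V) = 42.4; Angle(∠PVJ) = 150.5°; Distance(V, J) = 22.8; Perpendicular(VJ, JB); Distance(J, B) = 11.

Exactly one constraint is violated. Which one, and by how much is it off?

Distance(J, B) = 11 — off by 7.50.

P = (0.00, 0.00) ✓; PV at 3.200° ✓; |PV| = 42.40 ✓; ∠PVJ = 150.5° ✓; |VJ| = 22.80 ✓; ∠(VJ, JB) = 90.00° ✓; |JB| = 3.500 ✗.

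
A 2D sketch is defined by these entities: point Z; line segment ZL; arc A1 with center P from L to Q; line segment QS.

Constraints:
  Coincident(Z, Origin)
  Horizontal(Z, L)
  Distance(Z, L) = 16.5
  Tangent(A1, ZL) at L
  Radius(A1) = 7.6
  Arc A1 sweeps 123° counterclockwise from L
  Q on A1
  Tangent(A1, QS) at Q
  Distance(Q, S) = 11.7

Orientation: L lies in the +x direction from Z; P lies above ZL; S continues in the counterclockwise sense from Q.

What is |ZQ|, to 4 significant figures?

25.71

Z is at the origin; Z and L share the same y with |ZL| = 16.5 and L on the +x side, so L = (16.50, 0.000). The tangent condition forces PL to be normal to ZL, so P = L + (0, 7.6) = (16.50, 7.600). On A1, L sits at bearing -90° from P; a 123° counterclockwise sweep puts Q at bearing 33°, so Q = P + 7.6·(cos 33°, sin 33°) = (22.87, 11.74). Then |ZQ| = |Q − Z| = 25.71.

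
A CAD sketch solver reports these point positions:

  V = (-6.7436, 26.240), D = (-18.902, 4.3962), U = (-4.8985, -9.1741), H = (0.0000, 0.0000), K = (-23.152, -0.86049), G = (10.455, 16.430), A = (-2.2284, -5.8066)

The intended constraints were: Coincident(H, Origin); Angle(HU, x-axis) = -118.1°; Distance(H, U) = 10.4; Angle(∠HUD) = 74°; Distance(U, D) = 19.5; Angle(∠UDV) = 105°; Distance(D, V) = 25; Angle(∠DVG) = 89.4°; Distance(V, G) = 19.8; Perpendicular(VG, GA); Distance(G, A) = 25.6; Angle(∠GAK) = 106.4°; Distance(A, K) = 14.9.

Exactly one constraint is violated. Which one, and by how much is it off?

Distance(A, K) = 14.9 — off by 6.60.

H = (0.00, 0.00) ✓; HU at -118.1° ✓; |HU| = 10.40 ✓; ∠HUD = 74.00° ✓; |UD| = 19.50 ✓; ∠UDV = 105.0° ✓; |DV| = 25.00 ✓; ∠DVG = 89.40° ✓; |VG| = 19.80 ✓; ∠(VG, GA) = 90.00° ✓; |GA| = 25.60 ✓; ∠GAK = 106.4° ✓; |AK| = 21.50 ✗.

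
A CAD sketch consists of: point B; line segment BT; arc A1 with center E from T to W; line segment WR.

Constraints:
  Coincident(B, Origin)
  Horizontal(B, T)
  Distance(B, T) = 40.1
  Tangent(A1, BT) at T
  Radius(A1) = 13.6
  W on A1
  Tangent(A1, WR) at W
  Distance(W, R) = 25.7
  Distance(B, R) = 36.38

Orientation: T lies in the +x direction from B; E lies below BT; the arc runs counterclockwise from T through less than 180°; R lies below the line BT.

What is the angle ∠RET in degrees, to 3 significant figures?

129°

B is at the origin; BT is horizontal with |BT| = 40.1 and T on the +x side, so T = (40.1, 0.00). The tangent condition forces ET to be normal to BT, so E = T + (0, -13.6) = (40.1, -13.6). Since EW ⟂ WR (tangency), |ER| = √(13.6² + 25.7²) = 29.1 regardless of where W sits on A1. So R lies on both circle(B, 36.38) and circle(E, 29.1); the below-BT intersection is R = (17.5, -31.9). W is the foot of the tangent from R: W = (27.6, -8.26).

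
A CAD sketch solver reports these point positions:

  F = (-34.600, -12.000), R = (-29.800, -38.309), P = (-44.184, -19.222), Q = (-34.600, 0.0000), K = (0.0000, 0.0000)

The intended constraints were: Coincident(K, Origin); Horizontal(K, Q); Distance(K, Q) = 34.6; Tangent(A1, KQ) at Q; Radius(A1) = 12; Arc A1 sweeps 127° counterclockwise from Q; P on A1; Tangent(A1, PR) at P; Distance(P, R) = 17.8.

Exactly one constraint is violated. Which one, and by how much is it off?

Distance(P, R) = 17.8 — off by 6.10.

K = (0.00, 0.00) ✓; K.y = 0.00, Q.y = 0.00 ✓; |KQ| = 34.60 ✓; ∠(FQ, QK) = 90.00° ✓; |FQ| = 12.00 ✓; bearing(F→P) − bearing(F→Q) = 127.0° ✓; |FP| = 12.00 ✓; ∠(FP, PR) = 90.00° ✓; |PR| = 23.90 ✗.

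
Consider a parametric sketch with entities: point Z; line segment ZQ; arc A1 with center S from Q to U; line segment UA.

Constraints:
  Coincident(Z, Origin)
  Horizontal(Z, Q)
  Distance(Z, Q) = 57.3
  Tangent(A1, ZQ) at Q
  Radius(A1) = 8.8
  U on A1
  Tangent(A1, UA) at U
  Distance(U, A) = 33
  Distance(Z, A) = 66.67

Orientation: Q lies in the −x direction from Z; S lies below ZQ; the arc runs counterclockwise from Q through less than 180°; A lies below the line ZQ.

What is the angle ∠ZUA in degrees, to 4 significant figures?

75.98°

Checks: ∠(SQ, QZ) = 90.00° ✓; |SQ| = 8.800 ✓; |SU| = 8.800 ✓; ∠(SU, UA) = 90.00° ✓; |UA| = 33.00 ✓; |ZA| = 66.67 ✓.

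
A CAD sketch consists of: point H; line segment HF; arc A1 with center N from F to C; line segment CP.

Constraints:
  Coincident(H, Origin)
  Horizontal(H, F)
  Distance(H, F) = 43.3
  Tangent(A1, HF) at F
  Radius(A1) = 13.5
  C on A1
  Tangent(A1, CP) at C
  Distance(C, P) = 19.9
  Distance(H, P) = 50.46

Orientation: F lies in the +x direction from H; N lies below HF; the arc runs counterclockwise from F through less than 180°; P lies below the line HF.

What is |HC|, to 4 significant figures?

34.62

H is at the origin; H and F share the same y with |HF| = 43.3 and F on the +x side, so F = (43.30, 0.000). The tangent condition forces NF to be normal to HF, so N = F + (0, -13.5) = (43.30, -13.50). Since NC ⟂ CP (tangency), |NP| = √(13.5² + 19.9²) = 24.05 regardless of where C sits on A1. So P lies on both circle(H, 50.46) and circle(N, 24.05); the below-HF intersection is P = (35.21, -36.15). C is the foot of the tangent from P: C = (30.23, -16.88).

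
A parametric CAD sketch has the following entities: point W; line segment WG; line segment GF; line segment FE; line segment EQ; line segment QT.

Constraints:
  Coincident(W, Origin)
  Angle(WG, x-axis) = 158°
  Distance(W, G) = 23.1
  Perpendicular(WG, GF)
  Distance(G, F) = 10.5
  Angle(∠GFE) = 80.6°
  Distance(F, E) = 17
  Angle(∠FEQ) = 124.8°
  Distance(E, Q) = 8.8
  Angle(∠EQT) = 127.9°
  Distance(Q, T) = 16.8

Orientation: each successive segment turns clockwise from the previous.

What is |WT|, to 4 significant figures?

18.28

W is at the origin; WG runs at 158.0° with length 23.1, so G = (-21.42, 8.653). WG ⟂ GF, so GF runs at 68.00°; with |GF| = 10.5, F = (-17.48, 18.39). ∠GFE = 80.6° gives FE at -31.40° from the x-axis; with |FE| = 17.0, E = (-2.974, 9.532). ∠FEQ = 124.8° gives EQ at -86.60° from the x-axis; with |EQ| = 8.8, Q = (-2.452, 0.7472). ∠EQT = 127.9° gives QT at -138.7° from the x-axis; with |QT| = 16.8, T = (-15.07, -10.34). Then |WT| = |T − W| = 18.28.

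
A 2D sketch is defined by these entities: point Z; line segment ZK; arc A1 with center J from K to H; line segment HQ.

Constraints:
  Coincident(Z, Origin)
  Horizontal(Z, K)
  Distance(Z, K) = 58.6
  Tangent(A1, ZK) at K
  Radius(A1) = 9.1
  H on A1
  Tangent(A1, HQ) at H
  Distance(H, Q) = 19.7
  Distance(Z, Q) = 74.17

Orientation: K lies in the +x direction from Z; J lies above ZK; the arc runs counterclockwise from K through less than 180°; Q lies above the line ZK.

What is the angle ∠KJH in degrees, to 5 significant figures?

87.601°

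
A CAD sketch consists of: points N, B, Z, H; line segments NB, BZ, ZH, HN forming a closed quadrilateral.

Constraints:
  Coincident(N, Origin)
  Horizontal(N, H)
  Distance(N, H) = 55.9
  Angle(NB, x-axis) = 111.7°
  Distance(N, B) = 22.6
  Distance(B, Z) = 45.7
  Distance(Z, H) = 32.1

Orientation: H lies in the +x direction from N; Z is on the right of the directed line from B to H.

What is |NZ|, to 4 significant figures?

27.20

N is at the origin; NH is horizontal with |NH| = 55.9 and H in +x, so H = (55.9, 0). NB runs at 111.7° with |NB| = 22.6, so B = (-8.356, 21.00). Z is determined by |BZ| = 45.7 and |ZH| = 32.1 together: it lies at the intersection of circle(B, 45.7) and circle(H, 32.1). With |BH| = 67.60, the foot of the radical line on BH is 41.63 from B and the perpendicular offset is √(45.7² − 41.63²) = 18.86. Taking the right-of-BH solution: Z = (25.35, -9.860).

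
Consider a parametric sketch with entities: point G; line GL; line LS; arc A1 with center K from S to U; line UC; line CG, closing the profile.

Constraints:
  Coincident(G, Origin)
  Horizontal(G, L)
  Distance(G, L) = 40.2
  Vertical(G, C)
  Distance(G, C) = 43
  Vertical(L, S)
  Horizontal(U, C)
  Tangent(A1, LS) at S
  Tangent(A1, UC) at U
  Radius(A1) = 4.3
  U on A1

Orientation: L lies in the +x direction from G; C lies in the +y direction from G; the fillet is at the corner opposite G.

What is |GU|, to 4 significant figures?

56.02

The virtual corner opposite G is at (40.20, 43.00). Since A1 is tangent to LS there, KS ⟂ LS and the tangent condition forces KU to be normal to UC, with radius 4.3, so the center K sits 4.3 in from both sides at K = (35.90, 38.70). That places the tangent points at S = (40.20, 38.70) on LS and U = (35.90, 43.00) on UC. Then |GU| = |U − G| = 56.02.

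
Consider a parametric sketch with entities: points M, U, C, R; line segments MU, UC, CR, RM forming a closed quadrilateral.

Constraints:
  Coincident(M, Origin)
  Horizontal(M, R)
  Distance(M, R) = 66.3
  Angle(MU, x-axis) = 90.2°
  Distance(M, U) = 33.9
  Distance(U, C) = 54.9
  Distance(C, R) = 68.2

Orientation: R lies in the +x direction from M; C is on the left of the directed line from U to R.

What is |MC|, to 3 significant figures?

79.1

M is at the origin; MR is horizontal with |MR| = 66.3 and R in +x, so R = (66.3, 0). MU runs at 90.2° with |MU| = 33.9, so U = (-0.118, 33.9). C is determined by |UC| = 54.9 and |CR| = 68.2 together: it lies at the intersection of circle(U, 54.9) and circle(R, 68.2). With |UR| = 74.6, the foot of the radical line on UR is 26.3 from U and the perpendicular offset is √(54.9² − 26.3²) = 48.2. Taking the left-of-UR solution: C = (45.2, 64.9).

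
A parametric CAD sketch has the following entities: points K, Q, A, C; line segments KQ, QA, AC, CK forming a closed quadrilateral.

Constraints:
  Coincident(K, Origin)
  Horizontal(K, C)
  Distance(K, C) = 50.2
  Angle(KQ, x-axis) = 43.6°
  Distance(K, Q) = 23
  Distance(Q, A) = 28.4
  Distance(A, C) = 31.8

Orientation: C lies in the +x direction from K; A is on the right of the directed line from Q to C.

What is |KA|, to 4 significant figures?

24.17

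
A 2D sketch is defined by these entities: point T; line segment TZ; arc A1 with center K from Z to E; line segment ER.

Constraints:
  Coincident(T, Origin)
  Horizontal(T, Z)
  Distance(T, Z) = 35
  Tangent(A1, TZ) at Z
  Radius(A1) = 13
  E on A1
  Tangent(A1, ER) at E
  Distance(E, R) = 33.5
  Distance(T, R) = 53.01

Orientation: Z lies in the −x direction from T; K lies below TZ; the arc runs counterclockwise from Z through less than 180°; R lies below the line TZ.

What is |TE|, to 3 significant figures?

49.8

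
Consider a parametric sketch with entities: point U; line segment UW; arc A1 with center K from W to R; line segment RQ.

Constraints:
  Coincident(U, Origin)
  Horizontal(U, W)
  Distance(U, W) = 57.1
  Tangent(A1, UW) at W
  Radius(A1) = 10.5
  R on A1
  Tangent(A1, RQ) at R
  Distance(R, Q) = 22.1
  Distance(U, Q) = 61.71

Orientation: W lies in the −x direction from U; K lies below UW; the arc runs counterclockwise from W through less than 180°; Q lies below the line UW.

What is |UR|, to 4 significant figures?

67.46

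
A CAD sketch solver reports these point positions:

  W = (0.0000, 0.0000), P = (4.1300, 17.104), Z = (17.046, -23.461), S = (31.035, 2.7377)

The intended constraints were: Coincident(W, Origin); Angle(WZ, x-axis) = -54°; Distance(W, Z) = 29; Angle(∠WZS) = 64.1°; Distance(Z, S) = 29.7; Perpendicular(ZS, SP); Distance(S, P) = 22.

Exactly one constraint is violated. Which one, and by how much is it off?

Distance(S, P) = 22 — off by 8.50.

W = (0.00, 0.00) ✓; WZ at -54.00° ✓; |WZ| = 29.00 ✓; ∠WZS = 64.10° ✓; |ZS| = 29.70 ✓; ∠(ZS, SP) = 90.00° ✓; |SP| = 30.50 ✗.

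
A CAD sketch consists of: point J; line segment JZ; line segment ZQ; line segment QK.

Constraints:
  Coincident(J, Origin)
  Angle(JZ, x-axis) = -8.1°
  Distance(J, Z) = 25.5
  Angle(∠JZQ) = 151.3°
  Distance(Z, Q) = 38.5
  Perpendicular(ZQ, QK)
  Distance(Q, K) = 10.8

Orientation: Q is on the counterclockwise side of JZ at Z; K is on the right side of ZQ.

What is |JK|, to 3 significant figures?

65.1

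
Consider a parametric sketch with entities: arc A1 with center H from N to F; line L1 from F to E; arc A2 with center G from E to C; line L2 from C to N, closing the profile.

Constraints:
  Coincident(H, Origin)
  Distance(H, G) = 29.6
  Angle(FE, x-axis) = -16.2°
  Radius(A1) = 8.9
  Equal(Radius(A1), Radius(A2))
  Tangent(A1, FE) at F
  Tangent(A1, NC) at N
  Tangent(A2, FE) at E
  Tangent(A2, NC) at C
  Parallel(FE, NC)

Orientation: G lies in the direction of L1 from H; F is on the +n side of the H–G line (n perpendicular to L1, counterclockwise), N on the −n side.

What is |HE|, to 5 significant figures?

30.909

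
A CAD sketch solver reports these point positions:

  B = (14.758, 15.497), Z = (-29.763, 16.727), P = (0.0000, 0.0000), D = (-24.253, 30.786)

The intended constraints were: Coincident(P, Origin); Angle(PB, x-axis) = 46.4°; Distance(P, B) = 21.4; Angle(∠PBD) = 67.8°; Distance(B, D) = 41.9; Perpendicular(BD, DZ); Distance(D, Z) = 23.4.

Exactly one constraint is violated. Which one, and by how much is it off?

Distance(D, Z) = 23.4 — off by 8.30.

P = (0.00, 0.00) ✓; PB at 46.40° ✓; |PB| = 21.40 ✓; ∠PBD = 67.80° ✓; |BD| = 41.90 ✓; ∠(BD, DZ) = 90.00° ✓; |DZ| = 15.10 ✗.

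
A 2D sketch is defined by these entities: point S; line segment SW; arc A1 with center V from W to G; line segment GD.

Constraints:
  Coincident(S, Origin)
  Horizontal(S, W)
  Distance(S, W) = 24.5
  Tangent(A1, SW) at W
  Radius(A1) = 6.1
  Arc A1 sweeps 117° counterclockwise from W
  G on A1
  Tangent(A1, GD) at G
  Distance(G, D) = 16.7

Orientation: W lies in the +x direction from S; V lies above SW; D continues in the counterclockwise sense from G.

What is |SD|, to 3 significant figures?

32.6

On A1, W sits at bearing -90° from V; a 117° counterclockwise sweep puts G at bearing 27°, so G = V + 6.1·(cos 27°, sin 27°) = (29.9, 8.87). Tangency of A1 to GD means the radius VG is perpendicular to GD, so GD runs along (−sin 27°, cos 27°); with |GD| = 16.7, D = (22.4, 23.7). Then |SD| = |D − S| = 32.6.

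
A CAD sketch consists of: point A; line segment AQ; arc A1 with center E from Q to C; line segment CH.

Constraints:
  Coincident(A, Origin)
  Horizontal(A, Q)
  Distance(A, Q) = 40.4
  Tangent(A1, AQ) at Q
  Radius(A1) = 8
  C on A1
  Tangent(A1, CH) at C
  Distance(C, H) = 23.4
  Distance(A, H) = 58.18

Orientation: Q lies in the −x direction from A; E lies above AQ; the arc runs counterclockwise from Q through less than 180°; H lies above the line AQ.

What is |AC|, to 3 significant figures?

36.7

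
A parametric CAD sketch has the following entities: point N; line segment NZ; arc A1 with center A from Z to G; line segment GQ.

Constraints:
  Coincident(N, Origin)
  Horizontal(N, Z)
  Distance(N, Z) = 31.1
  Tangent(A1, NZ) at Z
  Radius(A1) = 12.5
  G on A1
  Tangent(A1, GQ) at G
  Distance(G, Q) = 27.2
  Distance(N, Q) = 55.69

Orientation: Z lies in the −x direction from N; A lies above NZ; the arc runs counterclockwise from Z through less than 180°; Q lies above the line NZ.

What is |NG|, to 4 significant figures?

28.76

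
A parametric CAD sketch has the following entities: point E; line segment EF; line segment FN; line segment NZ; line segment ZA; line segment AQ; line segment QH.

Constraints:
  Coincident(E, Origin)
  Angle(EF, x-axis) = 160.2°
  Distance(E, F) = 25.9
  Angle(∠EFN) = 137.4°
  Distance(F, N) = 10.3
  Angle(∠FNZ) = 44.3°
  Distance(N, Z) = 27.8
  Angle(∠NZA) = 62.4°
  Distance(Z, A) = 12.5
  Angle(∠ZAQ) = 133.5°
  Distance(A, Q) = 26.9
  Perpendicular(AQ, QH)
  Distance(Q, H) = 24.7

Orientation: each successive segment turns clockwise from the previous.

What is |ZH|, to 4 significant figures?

38.79

E is at the origin; EF runs at 160.2° with length 25.9, so F = (-24.37, 8.773). ∠EFN = 137.4° gives FN at 117.6° from the x-axis; with |FN| = 10.3, N = (-29.14, 17.90). ∠FNZ = 44.3° gives NZ at -18.10° from the x-axis; with |NZ| = 27.8, Z = (-2.716, 9.264). ∠NZA = 62.4° gives ZA at -135.7° from the x-axis; with |ZA| = 12.5, A = (-11.66, 0.5342). ∠ZAQ = 133.5° gives AQ at 177.8° from the x-axis; with |AQ| = 26.9, Q = (-38.54, 1.567). The perpendicularity gives QH at right angles to AQ, so QH runs at 87.80°; with |QH| = 24.7, H = (-37.59, 26.25). Then |ZH| = |H − Z| = 38.79.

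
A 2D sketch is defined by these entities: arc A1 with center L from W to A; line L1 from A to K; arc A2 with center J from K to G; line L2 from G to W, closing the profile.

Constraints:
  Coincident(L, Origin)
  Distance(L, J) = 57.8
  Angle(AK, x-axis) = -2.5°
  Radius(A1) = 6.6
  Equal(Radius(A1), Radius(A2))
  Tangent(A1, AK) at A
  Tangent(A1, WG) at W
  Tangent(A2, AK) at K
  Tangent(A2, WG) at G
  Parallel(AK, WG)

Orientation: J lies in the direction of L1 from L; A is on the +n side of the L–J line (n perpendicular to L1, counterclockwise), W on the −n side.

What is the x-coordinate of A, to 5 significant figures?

0.28789

The slot axis is L1's direction at -2.5°, so u = (cos -2.5°, sin -2.5°) = (0.99905, -0.043619) and n = (−sin -2.5°, cos -2.5°) = (0.043619, 0.99905). L is at the origin and J lies 57.8 along u from L, so J = 57.8·u = (57.745, -2.5212). Tangency of A1 to both parallel lines with radius 6.6 puts A and W at L ± 6.6·n: A = (0.28789, 6.5937), W = (-0.28789, -6.5937). So A.x = 0.28789.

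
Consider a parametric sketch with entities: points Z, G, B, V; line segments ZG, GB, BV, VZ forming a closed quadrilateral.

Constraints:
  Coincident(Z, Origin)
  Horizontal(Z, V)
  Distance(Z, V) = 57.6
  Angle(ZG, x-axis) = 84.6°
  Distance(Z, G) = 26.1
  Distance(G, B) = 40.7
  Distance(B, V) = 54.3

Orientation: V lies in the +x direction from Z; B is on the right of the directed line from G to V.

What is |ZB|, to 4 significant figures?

15.55

Z is at the origin; Z and V share the same y with |ZV| = 57.6 and V in +x, so V = (57.6, 0). ZG runs at 84.6° with |ZG| = 26.1, so G = (2.456, 25.98). B is determined by |GB| = 40.7 and |BV| = 54.3 together: it lies at the intersection of circle(G, 40.7) and circle(V, 54.3). With |GV| = 60.96, the foot of the radical line on GV is 19.88 from G and the perpendicular offset is √(40.7² − 19.88²) = 35.51. Taking the right-of-GV solution: B = (5.304, -14.62).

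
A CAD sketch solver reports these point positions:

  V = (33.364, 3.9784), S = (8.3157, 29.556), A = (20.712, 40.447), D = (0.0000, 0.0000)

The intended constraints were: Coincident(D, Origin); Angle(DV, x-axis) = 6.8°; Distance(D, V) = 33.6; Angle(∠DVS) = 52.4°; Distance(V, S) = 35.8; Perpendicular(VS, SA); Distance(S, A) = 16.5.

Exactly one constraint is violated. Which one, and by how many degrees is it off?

Perpendicular(VS, SA) — off by 3.10°.

D = (0.00, 0.00) ✓; DV at 6.800° ✓; |DV| = 33.60 ✓; ∠DVS = 52.40° ✓; |VS| = 35.80 ✓; ∠(VS, SA) = 93.10° ✗; |SA| = 16.50 ✓.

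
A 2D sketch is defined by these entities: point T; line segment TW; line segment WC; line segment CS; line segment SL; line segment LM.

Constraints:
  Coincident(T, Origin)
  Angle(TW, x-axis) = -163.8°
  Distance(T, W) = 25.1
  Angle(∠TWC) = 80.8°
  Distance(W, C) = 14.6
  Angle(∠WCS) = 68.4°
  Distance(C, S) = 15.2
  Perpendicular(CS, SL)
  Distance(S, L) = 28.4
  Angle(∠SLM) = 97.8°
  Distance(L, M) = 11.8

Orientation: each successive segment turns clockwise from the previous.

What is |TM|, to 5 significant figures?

37.497

T is at the origin; TW runs at -163.8° with length 25.1, so W = (-24.103, -7.0027). ∠TWC = 80.8° gives WC at 97.000° from the x-axis; with |WC| = 14.6, C = (-25.883, 7.4885). ∠WCS = 68.4° gives CS at -14.600° from the x-axis; with |CS| = 15.2, S = (-11.173, 3.6570). CS is perpendicular to SL, so SL runs at -104.60°; with |SL| = 28.4, L = (-18.332, -23.826). ∠SLM = 97.8° gives LM at 173.20° from the x-axis; with |LM| = 11.8, M = (-30.049, -22.429). Then |TM| = |M − T| = 37.497.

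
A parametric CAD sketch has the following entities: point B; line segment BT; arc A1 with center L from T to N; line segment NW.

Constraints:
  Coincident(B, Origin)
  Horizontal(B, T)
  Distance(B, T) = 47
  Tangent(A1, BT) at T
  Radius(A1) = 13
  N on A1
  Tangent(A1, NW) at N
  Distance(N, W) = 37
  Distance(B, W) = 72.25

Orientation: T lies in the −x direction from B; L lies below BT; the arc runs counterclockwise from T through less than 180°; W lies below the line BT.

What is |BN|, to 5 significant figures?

61.764

B is at the origin; BT is horizontal with |BT| = 47.0 and T on the −x side, so T = (-47.000, 0.0000). Tangency of A1 to BT means the radius LT is perpendicular to BT, so L = T + (0, -13) = (-47.000, -13.000). Since LN ⟂ NW (tangency), |LW| = √(13.0² + 37.0²) = 39.217 regardless of where N sits on A1. So W lies on both circle(B, 72.25) and circle(L, 39.217); the below-BT intersection is W = (-50.059, -52.098). N is the foot of the tangent from W: N = (-59.564, -16.340).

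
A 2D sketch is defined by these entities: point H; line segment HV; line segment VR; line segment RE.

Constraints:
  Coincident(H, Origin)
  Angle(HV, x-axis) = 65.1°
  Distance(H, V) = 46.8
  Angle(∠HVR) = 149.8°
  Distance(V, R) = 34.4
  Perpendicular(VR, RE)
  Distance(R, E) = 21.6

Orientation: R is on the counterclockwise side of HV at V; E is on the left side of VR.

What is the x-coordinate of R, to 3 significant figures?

16.5

H is at the origin; HV runs at 65.1° with length 46.8, so V = 46.8·(cos 65.1°, sin 65.1°) = (19.7, 42.4). ∠HVR = 149.8°, so VR runs at 65.1° + (180° − 149.8°) = 95.3° from the x-axis; with |VR| = 34.4, R = V + 34.4·(cos 95.3°, sin 95.3°) = (16.5, 76.7). So R.x = 16.5.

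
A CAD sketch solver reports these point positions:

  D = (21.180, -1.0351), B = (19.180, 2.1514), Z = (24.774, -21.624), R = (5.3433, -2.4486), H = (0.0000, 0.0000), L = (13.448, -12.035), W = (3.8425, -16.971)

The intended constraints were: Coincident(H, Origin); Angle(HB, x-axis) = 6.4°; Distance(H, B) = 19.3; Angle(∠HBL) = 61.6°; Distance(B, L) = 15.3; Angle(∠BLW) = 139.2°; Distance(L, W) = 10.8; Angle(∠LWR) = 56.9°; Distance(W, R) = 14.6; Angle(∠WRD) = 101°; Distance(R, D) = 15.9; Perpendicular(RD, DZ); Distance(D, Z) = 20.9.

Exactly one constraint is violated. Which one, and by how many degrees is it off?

Perpendicular(RD, DZ) — off by 4.80°.

H = (0.00, 0.00) ✓; HB at 6.400° ✓; |HB| = 19.30 ✓; ∠HBL = 61.60° ✓; |BL| = 15.30 ✓; ∠BLW = 139.2° ✓; |LW| = 10.80 ✓; ∠LWR = 56.90° ✓; |WR| = 14.60 ✓; ∠WRD = 101.0° ✓; |RD| = 15.90 ✓; ∠(RD, DZ) = 85.20° ✗; |DZ| = 20.90 ✓.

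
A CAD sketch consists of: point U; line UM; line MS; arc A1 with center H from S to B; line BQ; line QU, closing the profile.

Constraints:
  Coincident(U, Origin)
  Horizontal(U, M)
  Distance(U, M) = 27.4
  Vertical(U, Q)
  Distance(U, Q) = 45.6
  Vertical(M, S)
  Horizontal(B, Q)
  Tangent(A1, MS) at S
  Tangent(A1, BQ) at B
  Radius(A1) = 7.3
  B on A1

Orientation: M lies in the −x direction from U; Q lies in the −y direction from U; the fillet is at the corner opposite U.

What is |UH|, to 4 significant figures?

43.25

U is at the origin; UM is horizontal with |UM| = 27.4 and M on the −x side, so M = (-27.40, 0.000). U and Q share the same x with |UQ| = 45.6 and Q on the −y side, so Q = (0.000, -45.60). The virtual corner opposite U is at (-27.40, -45.60). Tangency of A1 to MS means the radius HS is perpendicular to MS and the tangent condition forces HB to be normal to BQ, with radius 7.3, so the center H sits 7.3 in from both sides at H = (-20.10, -38.30). Then |UH| = |H − U| = 43.25.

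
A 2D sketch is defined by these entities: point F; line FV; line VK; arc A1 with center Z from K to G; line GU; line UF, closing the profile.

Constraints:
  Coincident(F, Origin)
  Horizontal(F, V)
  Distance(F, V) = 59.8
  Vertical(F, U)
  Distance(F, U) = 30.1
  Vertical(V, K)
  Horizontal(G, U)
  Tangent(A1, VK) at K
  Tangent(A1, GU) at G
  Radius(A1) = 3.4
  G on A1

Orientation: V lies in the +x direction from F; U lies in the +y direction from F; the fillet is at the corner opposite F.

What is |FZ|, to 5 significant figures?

62.401

F is at the origin; F and V share the same y with |FV| = 59.8 and V on the +x side, so V = (59.800, 0.0000). F and U share the same x with |FU| = 30.1 and U on the +y side, so U = (0.0000, 30.100). The virtual corner opposite F is at (59.800, 30.100). Tangency of A1 to VK means the radius ZK is perpendicular to VK and tangency of A1 to GU means the radius ZG is perpendicular to GU, with radius 3.4, so the center Z sits 3.4 in from both sides at Z = (56.400, 26.700). Then |FZ| = |Z − F| = 62.401.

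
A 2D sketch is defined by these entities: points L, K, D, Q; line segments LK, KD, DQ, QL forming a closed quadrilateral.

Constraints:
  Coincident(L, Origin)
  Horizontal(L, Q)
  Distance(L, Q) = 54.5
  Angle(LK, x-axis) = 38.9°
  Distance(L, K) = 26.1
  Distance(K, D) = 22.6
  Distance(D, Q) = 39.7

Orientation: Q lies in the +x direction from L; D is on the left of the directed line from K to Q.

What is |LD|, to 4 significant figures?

48.39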